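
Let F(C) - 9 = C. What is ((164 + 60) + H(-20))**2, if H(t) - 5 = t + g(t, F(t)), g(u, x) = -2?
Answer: 42849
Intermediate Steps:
F(C) = 9 + C
H(t) = 3 + t (H(t) = 5 + (t - 2) = 5 + (-2 + t) = 3 + t)
((164 + 60) + H(-20))**2 = ((164 + 60) + (3 - 20))**2 = (224 - 17)**2 = 207**2 = 42849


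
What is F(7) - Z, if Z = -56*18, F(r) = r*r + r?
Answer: 1064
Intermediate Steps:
F(r) = r + r² (F(r) = r² + r = r + r²)
Z = -1008
F(7) - Z = 7*(1 + 7) - 1*(-1008) = 7*8 + 1008 = 56 + 1008 = 1064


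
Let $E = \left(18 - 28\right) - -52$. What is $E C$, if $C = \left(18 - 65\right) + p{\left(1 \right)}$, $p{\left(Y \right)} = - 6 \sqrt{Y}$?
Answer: $-2226$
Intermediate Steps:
$E = 42$ ($E = -10 + 52 = 42$)
$C = -53$ ($C = \left(18 - 65\right) - 6 \sqrt{1} = -47 - 6 = -53$)
$E C = 42 \left(-53\right) = -2226$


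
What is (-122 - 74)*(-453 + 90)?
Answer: 71148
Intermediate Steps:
(-122 - 74)*(-453 + 90) = -196*(-363) = 71148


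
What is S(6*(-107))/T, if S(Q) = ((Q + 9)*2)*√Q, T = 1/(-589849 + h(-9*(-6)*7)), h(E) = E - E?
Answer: 746748834*I*√642 ≈ 1.8921e+10*I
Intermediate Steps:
h(E) = 0
T = -1/589849 (T = 1/(-589849 + 0) = 1/(-589849) = -1/589849 ≈ -1.6953e-6)
S(Q) = √Q*(18 + 2*Q) (S(Q) = ((9 + Q)*2)*√Q = (18 + 2*Q)*√Q = √Q*(18 + 2*Q))
S(6*(-107))/T = (2*√(6*(-107))*(9 + 6*(-107)))/(-1/589849) = (2*√(-642)*(9 - 642))*(-589849) = (2*(I*√642)*(-633))*(-589849) = -1266*I*√642*(-589849) = 746748834*I*√642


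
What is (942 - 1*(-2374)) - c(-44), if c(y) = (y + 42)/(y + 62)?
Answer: 29845/9 ≈ 3316.1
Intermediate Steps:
c(y) = (42 + y)/(62 + y)
(942 - 1*(-2374)) - c(-44) = (942 - 1*(-2374)) - (42 - 44)/(62 - 44) = (942 + 2374) - (-2)/18 = 3316 - (-2)/18 = 3316 - 1*(-⅑) = 3316 + ⅑ = 29845/9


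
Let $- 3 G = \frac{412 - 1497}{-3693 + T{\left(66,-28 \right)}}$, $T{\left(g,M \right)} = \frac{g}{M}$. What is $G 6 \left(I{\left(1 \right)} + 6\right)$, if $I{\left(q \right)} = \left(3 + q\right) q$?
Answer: $- \frac{60760}{10347} \approx -5.8722$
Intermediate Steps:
$I{\left(q \right)} = q \left(3 + q\right)$
$G = - \frac{3038}{31041}$ ($G = - \frac{\left(412 - 1497\right) \frac{1}{-3693 + \frac{66}{-28}}}{3} = - \frac{\left(-1085\right) \frac{1}{-3693 + 66 \left(- \frac{1}{28}\right)}}{3} = - \frac{\left(-1085\right) \frac{1}{-3693 - \frac{33}{14}}}{3} = - \frac{\left(-1085\right) \frac{1}{- \frac{51735}{14}}}{3} = - \frac{\left(-1085\right) \left(- \frac{14}{51735}\right)}{3} = \left(- \frac{1}{3}\right) \frac{3038}{10347} = - \frac{3038}{31041} \approx -0.097871$)
$G 6 \left(I{\left(1 \right)} + 6\right) = - \frac{3038 \cdot 6 \left(1 \left(3 + 1\right) + 6\right)}{31041} = - \frac{3038 \cdot 6 \left(1 \cdot 4 + 6\right)}{31041} = - \frac{3038 \cdot 6 \left(4 + 6\right)}{31041} = - \frac{3038 \cdot 6 \cdot 10}{31041} = \left(- \frac{3038}{31041}\right) 60 = - \frac{60760}{10347}$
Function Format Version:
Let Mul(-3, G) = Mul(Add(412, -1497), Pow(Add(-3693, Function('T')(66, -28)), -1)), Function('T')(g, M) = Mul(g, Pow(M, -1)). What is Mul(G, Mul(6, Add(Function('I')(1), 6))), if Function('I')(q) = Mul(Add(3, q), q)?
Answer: Rational(-60760, 10347) ≈ -5.8722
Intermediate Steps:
Function('I')(q) = Mul(q, Add(3, q))
G = Rational(-3038, 31041) (G = Mul(Rational(-1, 3), Mul(Add(412, -1497), Pow(Add(-3693, Mul(66, Pow(-28, -1))), -1))) = Mul(Rational(-1, 3), Mul(-1085, Pow(Add(-3693, Mul(66, Rational(-1, 28))), -1))) = Mul(Rational(-1, 3), Mul(-1085, Pow(Add(-3693, Rational(-33, 14)), -1))) = Mul(Rational(-1, 3), Mul(-1085, Pow(Rational(-51735, 14), -1))) = Mul(Rational(-1, 3), Mul(-1085, Rational(-14, 51735))) = Mul(Rational(-1, 3), Rational(3038, 10347)) = Rational(-3038, 31041) ≈ -0.097871)
Mul(G, Mul(6, Add(Function('I')(1), 6))) = Mul(Rational(-3038, 31041), Mul(6, Add(Mul(1, Add(3, 1)), 6))) = Mul(Rational(-3038, 31041), Mul(6, Add(Mul(1, 4), 6))) = Mul(Rational(-3038, 31041), Mul(6, Add(4, 6))) = Mul(Rational(-3038, 31041), Mul(6, 10)) = Mul(Rational(-3038, 31041), 60) = Rational(-60760, 10347)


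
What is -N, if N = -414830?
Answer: 414830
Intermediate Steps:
-N = -1*(-414830) = 414830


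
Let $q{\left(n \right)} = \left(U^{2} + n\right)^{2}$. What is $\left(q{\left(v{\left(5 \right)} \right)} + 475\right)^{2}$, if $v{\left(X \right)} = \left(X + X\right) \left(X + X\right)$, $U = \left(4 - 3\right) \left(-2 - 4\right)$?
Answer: $359898841$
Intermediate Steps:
$U = -6$ ($U = 1 \left(-6\right) = -6$)
$v{\left(X \right)} = 4 X^{2}$ ($v{\left(X \right)} = 2 X 2 X = 4 X^{2}$)
$q{\left(n \right)} = \left(36 + n\right)^{2}$ ($q{\left(n \right)} = \left(\left(-6\right)^{2} + n\right)^{2} = \left(36 + n\right)^{2}$)
$\left(q{\left(v{\left(5 \right)} \right)} + 475\right)^{2} = \left(\left(36 + 4 \cdot 5^{2}\right)^{2} + 475\right)^{2} = \left(\left(36 + 4 \cdot 25\right)^{2} + 475\right)^{2} = \left(\left(36 + 100\right)^{2} + 475\right)^{2} = \left(136^{2} + 475\right)^{2} = \left(18496 + 475\right)^{2} = 18971^{2} = 359898841$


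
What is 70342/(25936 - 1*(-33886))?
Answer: 35171/29911 ≈ 1.1759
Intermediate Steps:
70342/(25936 - 1*(-33886)) = 70342/(25936 + 33886) = 70342/59822 = 70342*(1/59822) = 35171/29911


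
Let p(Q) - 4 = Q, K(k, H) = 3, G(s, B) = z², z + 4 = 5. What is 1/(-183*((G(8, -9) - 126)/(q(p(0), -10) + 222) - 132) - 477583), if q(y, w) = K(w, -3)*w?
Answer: -64/29011703 ≈ -2.2060e-6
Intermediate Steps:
z = 1 (z = -4 + 5 = 1)
G(s, B) = 1 (G(s, B) = 1² = 1)
p(Q) = 4 + Q
q(y, w) = 3*w
1/(-183*((G(8, -9) - 126)/(q(p(0), -10) + 222) - 132) - 477583) = 1/(-183*((1 - 126)/(3*(-10) + 222) - 132) - 477583) = 1/(-183*(-125/(-30 + 222) - 132) - 477583) = 1/(-183*(-125/192 - 132) - 477583) = 1/(-183*(-25469/192) - 477583) = 1/(1553609/64 - 477583) = 1/(-29011703/64) = -64/29011703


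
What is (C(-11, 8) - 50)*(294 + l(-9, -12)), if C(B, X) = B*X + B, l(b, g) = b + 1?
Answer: -42614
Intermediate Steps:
l(b, g) = 1 + b
C(B, X) = B + B*X
(C(-11, 8) - 50)*(294 + l(-9, -12)) = (-11*(1 + 8) - 50)*(294 + (1 - 9)) = (-11*9 - 50)*(294 - 8) = (-99 - 50)*286 = -149*286 = -42614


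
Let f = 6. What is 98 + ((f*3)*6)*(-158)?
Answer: -16966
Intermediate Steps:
98 + ((f*3)*6)*(-158) = 98 + ((6*3)*6)*(-158) = 98 + (18*6)*(-158) = 98 + 108*(-158) = 98 - 17064 = -16966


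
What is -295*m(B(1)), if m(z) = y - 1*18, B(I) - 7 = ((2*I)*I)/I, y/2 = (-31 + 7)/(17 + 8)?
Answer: 29382/5 ≈ 5876.4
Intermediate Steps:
y = -48/25 (y = 2*((-31 + 7)/(17 + 8)) = 2*(-24/25) = -48/25 ≈ -1.9200)
B(I) = 7 + 2*I (B(I) = 7 + ((2*I)*I)/I = 7 + (2*I²)/I = 7 + 2*I)
m(z) = -498/25 (m(z) = -48/25 - 1*18 = -48/25 - 18 = -498/25)
-295*m(B(1)) = -295*(-498/25) = 29382/5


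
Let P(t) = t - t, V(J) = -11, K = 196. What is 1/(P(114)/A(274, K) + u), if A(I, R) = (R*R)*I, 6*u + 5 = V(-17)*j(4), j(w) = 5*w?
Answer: -2/75 ≈ -0.026667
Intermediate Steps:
u = -75/2 (u = -⅚ + (-55*4)/6 = -⅚ + (-11*20)/6 = -⅚ + (⅙)*(-220) = -⅚ - 110/3 = -75/2 ≈ -37.500)
A(I, R) = I*R² (A(I, R) = R²*I = I*R²)
P(t) = 0
1/(P(114)/A(274, K) + u) = 1/(0/((274*196²)) - 75/2) = 1/(0/((274*38416)) - 75/2) = 1/(0/10525984 - 75/2) = 1/(0*(1/10525984) - 75/2) = 1/(0 - 75/2) = 1/(-75/2) = -2/75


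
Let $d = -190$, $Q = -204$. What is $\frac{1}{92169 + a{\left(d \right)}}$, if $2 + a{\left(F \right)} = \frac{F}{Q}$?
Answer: $\frac{102}{9401129} \approx 1.085 \cdot 10^{-5}$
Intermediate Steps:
$a{\left(F \right)} = -2 - \frac{F}{204}$ ($a{\left(F \right)} = -2 + \frac{F}{-204} = -2 + F \left(- \frac{1}{204}\right) = -2 - \frac{F}{204}$)
$\frac{1}{92169 + a{\left(d \right)}} = \frac{1}{92169 - \frac{109}{102}} = \frac{1}{\frac{9401129}{102}} = \frac{102}{9401129}$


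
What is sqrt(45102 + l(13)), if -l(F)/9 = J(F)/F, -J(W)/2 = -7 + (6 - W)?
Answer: sqrt(7618962)/13 ≈ 212.33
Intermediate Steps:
J(W) = 2 + 2*W (J(W) = -2*(-7 + (6 - W)) = -2*(-1 - W) = 2 + 2*W)
l(F) = -9*(2 + 2*F)/F
sqrt(45102 + l(13)) = sqrt(45102 + (-18 - 18/13)) = sqrt(45102 - 252/13) = sqrt(586074/13) = sqrt(7618962)/13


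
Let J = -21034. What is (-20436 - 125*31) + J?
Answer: -45345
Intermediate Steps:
(-20436 - 125*31) + J = (-20436 - 125*31) - 21034 = (-20436 - 3875) - 21034 = -24311 - 21034 = -45345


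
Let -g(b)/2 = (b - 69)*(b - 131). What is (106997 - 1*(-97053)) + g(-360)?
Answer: -217228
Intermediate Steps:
g(b) = -2*(-131 + b)*(-69 + b) (g(b) = -2*(b - 69)*(b - 131) = -2*(-69 + b)*(-131 + b) = -2*(-131 + b)*(-69 + b))
(106997 - 1*(-97053)) + g(-360) = (106997 - 1*(-97053)) + (-18078 - 2*(-360)² + 400*(-360)) = (106997 + 97053) + (-18078 - 2*129600 - 144000) = 204050 + (-18078 - 259200 - 144000) = 204050 - 421278 = -217228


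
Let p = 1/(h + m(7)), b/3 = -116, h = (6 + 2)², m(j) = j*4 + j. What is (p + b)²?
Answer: 1186871401/9801 ≈ 1.2110e+5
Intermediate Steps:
m(j) = 5*j (m(j) = 4*j + j = 5*j)
h = 64 (h = 8² = 64)
b = -348 (b = 3*(-116) = -348)
p = 1/99 (p = 1/(64 + 5*7) = 1/(64 + 35) = 1/99 ≈ 0.010101)
(p + b)² = (1/99 - 348)² = (-34451/99)² = 1186871401/9801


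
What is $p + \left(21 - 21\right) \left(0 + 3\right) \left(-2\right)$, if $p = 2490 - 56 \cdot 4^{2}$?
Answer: $1594$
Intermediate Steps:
$p = 1594$ ($p = 2490 - 896 = 1594$)
$p + \left(21 - 21\right) \left(0 + 3\right) \left(-2\right) = 1594 + \left(21 - 21\right) \left(0 + 3\right) \left(-2\right) = 1594 + 0 \cdot 3 \left(-2\right) = 1594 + 0 \left(-6\right) = 1594 + 0 = 1594$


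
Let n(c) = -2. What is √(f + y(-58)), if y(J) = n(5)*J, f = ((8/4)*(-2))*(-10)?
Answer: 2*√39 ≈ 12.490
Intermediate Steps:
f = 40 (f = ((8*(¼))*(-2))*(-10) = (2*(-2))*(-10) = -4*(-10) = 40)
y(J) = -2*J
√(f + y(-58)) = √(40 - 2*(-58)) = √(40 + 116) = √156 = 2*√39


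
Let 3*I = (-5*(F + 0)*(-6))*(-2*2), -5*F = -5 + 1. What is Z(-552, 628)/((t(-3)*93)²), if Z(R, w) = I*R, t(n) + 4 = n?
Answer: 5888/141267 ≈ 0.041680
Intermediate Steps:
F = ⅘ (F = -(-5 + 1)/5 = -⅕*(-4) = ⅘ ≈ 0.80000)
t(n) = -4 + n
I = -32 (I = ((-5*(⅘ + 0)*(-6))*(-2*2))/3 = ((-5*⅘*(-6))*(-4))/3 = (-4*(-6)*(-4))/3 = (24*(-4))/3 = (⅓)*(-96) = -32)
Z(R, w) = -32*R
Z(-552, 628)/((t(-3)*93)²) = (-32*(-552))/(((-4 - 3)*93)²) = 17664/((-7*93)²) = 17664/((-651)²) = 17664/423801 = 17664*(1/423801) = 5888/141267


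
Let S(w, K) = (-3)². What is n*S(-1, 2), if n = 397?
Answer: 3573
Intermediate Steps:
S(w, K) = 9
n*S(-1, 2) = 397*9 = 3573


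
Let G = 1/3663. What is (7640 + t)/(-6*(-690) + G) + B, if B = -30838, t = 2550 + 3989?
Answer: -467600812321/15164821 ≈ -30835.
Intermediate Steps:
t = 6539
G = 1/3663 ≈ 0.00027300
(7640 + t)/(-6*(-690) + G) + B = (7640 + 6539)/(-6*(-690) + 1/3663) - 30838 = 14179/(4140 + 1/3663) - 30838 = 14179/(15164821/3663) - 30838 = 14179*(3663/15164821) - 30838 = 51937677/15164821 - 30838 = -467600812321/15164821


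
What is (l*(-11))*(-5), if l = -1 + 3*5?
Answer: 770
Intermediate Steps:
l = 14 (l = -1 + 15 = 14)
(l*(-11))*(-5) = (14*(-11))*(-5) = -154*(-5) = 770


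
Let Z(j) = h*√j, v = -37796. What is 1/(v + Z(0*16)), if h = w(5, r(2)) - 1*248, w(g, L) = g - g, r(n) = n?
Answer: -1/37796 ≈ -2.6458e-5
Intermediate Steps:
w(g, L) = 0
h = -248 (h = 0 - 1*248 = 0 - 248 = -248)
Z(j) = -248*√j
1/(v + Z(0*16)) = 1/(-37796 - 248*√(0*16)) = 1/(-37796 - 248*√0) = 1/(-37796 - 248*0) = 1/(-37796 + 0) = 1/(-37796) = -1/37796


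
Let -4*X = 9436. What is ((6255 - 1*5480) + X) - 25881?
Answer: -27465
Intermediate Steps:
X = -2359 (X = -1/4*9436 = -2359)
((6255 - 1*5480) + X) - 25881 = ((6255 - 1*5480) - 2359) - 25881 = ((6255 - 5480) - 2359) - 25881 = (775 - 2359) - 25881 = -1584 - 25881 = -27465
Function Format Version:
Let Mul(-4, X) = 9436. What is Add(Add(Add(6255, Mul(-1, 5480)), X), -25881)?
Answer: -27465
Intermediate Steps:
X = -2359 (X = Mul(Rational(-1, 4), 9436) = -2359)
Add(Add(Add(6255, Mul(-1, 5480)), X), -25881) = Add(Add(Add(6255, Mul(-1, 5480)), -2359), -25881) = Add(Add(Add(6255, -5480), -2359), -25881) = Add(Add(775, -2359), -25881) = Add(-1584, -25881) = -27465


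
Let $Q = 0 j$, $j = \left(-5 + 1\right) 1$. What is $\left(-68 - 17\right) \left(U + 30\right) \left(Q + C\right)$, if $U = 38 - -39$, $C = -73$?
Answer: $663935$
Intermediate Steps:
$j = -4$ ($j = \left(-4\right) 1 = -4$)
$U = 77$ ($U = 38 + 39 = 77$)
$Q = 0$ ($Q = 0 \left(-4\right) = 0$)
$\left(-68 - 17\right) \left(U + 30\right) \left(Q + C\right) = \left(-68 - 17\right) \left(77 + 30\right) \left(0 - 73\right) = \left(-85\right) 107 \left(-73\right) = \left(-9095\right) \left(-73\right) = 663935$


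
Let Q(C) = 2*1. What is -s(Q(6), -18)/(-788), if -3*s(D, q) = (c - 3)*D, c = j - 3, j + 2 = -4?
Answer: 2/197 ≈ 0.010152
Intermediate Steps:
j = -6 (j = -2 - 4 = -6)
c = -9 (c = -6 - 3 = -9)
Q(C) = 2
s(D, q) = 4*D (s(D, q) = -(-9 - 3)*D/3 = -(-4)*D = 4*D)
-s(Q(6), -18)/(-788) = -4*2/(-788) = -1*8*(-1/788) = -8*(-1/788) = 2/197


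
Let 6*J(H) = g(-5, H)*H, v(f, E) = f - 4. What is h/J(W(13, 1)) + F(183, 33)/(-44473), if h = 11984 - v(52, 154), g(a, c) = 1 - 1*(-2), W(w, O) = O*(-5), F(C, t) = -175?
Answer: -1061658581/222365 ≈ -4774.4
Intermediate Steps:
W(w, O) = -5*O
g(a, c) = 3 (g(a, c) = 1 + 2 = 3)
v(f, E) = -4 + f
h = 11936 (h = 11984 - (-4 + 52) = 11984 - 1*48 = 11984 - 48 = 11936)
J(H) = H/2 (J(H) = (3*H)/6 = H/2)
h/J(W(13, 1)) + F(183, 33)/(-44473) = 11936/(((-5*1)/2)) - 175/(-44473) = 11936/(((½)*(-5))) - 175*(-1/44473) = 11936/(-5/2) + 175/44473 = 11936*(-⅖) + 175/44473 = -23872/5 + 175/44473 = -1061658581/222365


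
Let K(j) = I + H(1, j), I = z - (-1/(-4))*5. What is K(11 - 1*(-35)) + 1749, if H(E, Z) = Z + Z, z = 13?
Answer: 7411/4 ≈ 1852.8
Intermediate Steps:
H(E, Z) = 2*Z
I = 47/4 (I = 13 - (-1/(-4))*5 = 13 - (-1*(-¼))*5 = 13 - 5/4 = 47/4 ≈ 11.750)
K(j) = 47/4 + 2*j
K(11 - 1*(-35)) + 1749 = (47/4 + 2*(11 - 1*(-35))) + 1749 = (47/4 + 2*(11 + 35)) + 1749 = (47/4 + 2*46) + 1749 = (47/4 + 92) + 1749 = 415/4 + 1749 = 7411/4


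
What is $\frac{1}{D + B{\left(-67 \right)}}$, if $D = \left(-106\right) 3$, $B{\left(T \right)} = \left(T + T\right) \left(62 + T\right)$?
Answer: $\frac{1}{352} \approx 0.0028409$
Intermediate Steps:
$B{\left(T \right)} = 2 T \left(62 + T\right)$
$D = -318$
$\frac{1}{D + B{\left(-67 \right)}} = \frac{1}{-318 + 2 \left(-67\right) \left(62 - 67\right)} = \frac{1}{-318 + 2 \left(-67\right) \left(-5\right)} = \frac{1}{-318 + 670} = \frac{1}{352}$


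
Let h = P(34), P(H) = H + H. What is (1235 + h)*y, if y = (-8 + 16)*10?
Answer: 104240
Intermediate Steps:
P(H) = 2*H
h = 68 (h = 2*34 = 68)
y = 80 (y = 8*10 = 80)
(1235 + h)*y = (1235 + 68)*80 = 1303*80 = 104240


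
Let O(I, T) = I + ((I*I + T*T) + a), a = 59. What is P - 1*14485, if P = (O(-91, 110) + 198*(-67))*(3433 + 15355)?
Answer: 133060919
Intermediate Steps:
O(I, T) = 59 + I + I**2 + T**2 (O(I, T) = I + ((I*I + T*T) + 59) = I + ((I**2 + T**2) + 59) = I + (59 + I**2 + T**2) = 59 + I + I**2 + T**2)
P = 133075404 (P = ((59 - 91 + (-91)**2 + 110**2) + 198*(-67))*(3433 + 15355) = ((59 - 91 + 8281 + 12100) - 13266)*18788 = (20349 - 13266)*18788 = 7083*18788 = 133075404)
P - 1*14485 = 133075404 - 1*14485 = 133075404 - 14485 = 133060919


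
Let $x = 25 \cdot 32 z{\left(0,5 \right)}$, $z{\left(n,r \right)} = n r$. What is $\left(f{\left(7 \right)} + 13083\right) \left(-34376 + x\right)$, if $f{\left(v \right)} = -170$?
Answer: $-443897288$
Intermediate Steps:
$x = 0$ ($x = 25 \cdot 32 \cdot 0 \cdot 5 = 800 \cdot 0 = 0$)
$\left(f{\left(7 \right)} + 13083\right) \left(-34376 + x\right) = \left(-170 + 13083\right) \left(-34376 + 0\right) = 12913 \left(-34376\right) = -443897288$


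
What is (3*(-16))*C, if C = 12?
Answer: -576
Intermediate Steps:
(3*(-16))*C = (3*(-16))*12 = -48*12 = -576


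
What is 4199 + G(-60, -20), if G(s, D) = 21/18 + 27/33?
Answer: 277265/66 ≈ 4201.0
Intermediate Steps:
G(s, D) = 131/66 (G(s, D) = 21*(1/18) + 27*(1/33) = 7/6 + 9/11 = 131/66)
4199 + G(-60, -20) = 4199 + 131/66 = 277265/66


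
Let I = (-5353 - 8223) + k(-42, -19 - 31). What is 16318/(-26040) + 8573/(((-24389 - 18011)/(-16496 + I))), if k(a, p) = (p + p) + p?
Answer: 84326190013/13801200 ≈ 6110.1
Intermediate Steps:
k(a, p) = 3*p (k(a, p) = 2*p + p = 3*p)
I = -13726 (I = (-5353 - 8223) + 3*(-19 - 31) = -13576 + 3*(-50) = -13576 - 150 = -13726)
16318/(-26040) + 8573/(((-24389 - 18011)/(-16496 + I))) = 16318/(-26040) + 8573/(((-24389 - 18011)/(-16496 - 13726))) = 16318*(-1/26040) + 8573/((-42400/(-30222))) = -8159/13020 + 8573/((-42400*(-1/30222))) = -8159/13020 + 8573/(21200/15111) = -8159/13020 + 8573*(15111/21200) = -8159/13020 + 129546603/21200 = 84326190013/13801200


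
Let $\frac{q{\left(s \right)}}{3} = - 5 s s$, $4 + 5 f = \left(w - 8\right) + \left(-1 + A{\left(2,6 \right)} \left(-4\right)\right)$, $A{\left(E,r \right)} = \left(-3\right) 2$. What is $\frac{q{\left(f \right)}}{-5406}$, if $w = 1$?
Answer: $\frac{72}{4505} \approx 0.015982$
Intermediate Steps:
$A{\left(E,r \right)} = -6$
$f = \frac{12}{5}$ ($f = - \frac{4}{5} + \frac{\left(1 - 8\right) - -23}{5} = - \frac{4}{5} + \frac{-7 + \left(-1 + 24\right)}{5} = - \frac{4}{5} + \frac{-7 + 23}{5} = - \frac{4}{5} + \frac{1}{5} \cdot 16 = - \frac{4}{5} + \frac{16}{5} = \frac{12}{5} \approx 2.4$)
$q{\left(s \right)} = - 15 s^{2}$ ($q{\left(s \right)} = 3 - 5 s s = 3 \left(- 5 s^{2}\right) = - 15 s^{2}$)
$\frac{q{\left(f \right)}}{-5406} = \frac{\left(-15\right) \left(\frac{12}{5}\right)^{2}}{-5406} = \left(-15\right) \frac{144}{25} \left(- \frac{1}{5406}\right) = \left(- \frac{432}{5}\right) \left(- \frac{1}{5406}\right) = \frac{72}{4505}$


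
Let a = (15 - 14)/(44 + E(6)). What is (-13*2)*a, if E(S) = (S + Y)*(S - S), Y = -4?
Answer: -13/22 ≈ -0.59091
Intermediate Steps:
E(S) = 0 (E(S) = (S - 4)*(S - S) = (-4 + S)*0 = 0)
a = 1/44 (a = (15 - 14)/(44 + 0) = 1/44 ≈ 0.022727)
(-13*2)*a = -13*2*(1/44) = -26*1/44 = -13/22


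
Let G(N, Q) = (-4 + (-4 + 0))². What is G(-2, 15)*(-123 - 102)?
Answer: -14400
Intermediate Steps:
G(N, Q) = 64 (G(N, Q) = (-4 - 4)² = (-8)² = 64)
G(-2, 15)*(-123 - 102) = 64*(-123 - 102) = 64*(-225) = -14400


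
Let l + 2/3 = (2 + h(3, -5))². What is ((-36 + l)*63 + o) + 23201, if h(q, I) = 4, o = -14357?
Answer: 8802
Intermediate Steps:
l = 106/3 (l = -⅔ + (2 + 4)² = -⅔ + 6² = -⅔ + 36 = 106/3 ≈ 35.333)
((-36 + l)*63 + o) + 23201 = ((-36 + 106/3)*63 - 14357) + 23201 = (-⅔*63 - 14357) + 23201 = (-42 - 14357) + 23201 = -14399 + 23201 = 8802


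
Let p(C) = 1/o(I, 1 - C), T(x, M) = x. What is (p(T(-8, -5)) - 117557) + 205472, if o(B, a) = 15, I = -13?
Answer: 1318726/15 ≈ 87915.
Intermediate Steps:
p(C) = 1/15
(p(T(-8, -5)) - 117557) + 205472 = (1/15 - 117557) + 205472 = -1763354/15 + 205472 = 1318726/15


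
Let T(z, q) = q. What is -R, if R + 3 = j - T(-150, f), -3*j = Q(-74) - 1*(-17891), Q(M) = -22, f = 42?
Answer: 18004/3 ≈ 6001.3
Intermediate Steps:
j = -17869/3 (j = -(-22 - 1*(-17891))/3 = -(-22 + 17891)/3 = -⅓*17869 = -17869/3 ≈ -5956.3)
R = -18004/3 (R = -3 + (-17869/3 - 1*42) = -3 + (-17869/3 - 42) = -3 - 17995/3 = -18004/3 ≈ -6001.3)
-R = -1*(-18004/3) = 18004/3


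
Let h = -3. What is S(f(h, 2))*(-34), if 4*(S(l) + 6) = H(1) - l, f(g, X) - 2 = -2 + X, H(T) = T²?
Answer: 425/2 ≈ 212.50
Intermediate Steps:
f(g, X) = X (f(g, X) = 2 + (-2 + X) = X)
S(l) = -23/4 - l/4 (S(l) = -6 + (1² - l)/4 = -6 + (1 - l)/4 = -6 + (¼ - l/4) = -23/4 - l/4)
S(f(h, 2))*(-34) = (-23/4 - ¼*2)*(-34) = (-23/4 - ½)*(-34) = -25/4*(-34) = 425/2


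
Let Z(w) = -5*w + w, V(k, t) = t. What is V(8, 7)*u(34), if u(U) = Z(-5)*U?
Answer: 4760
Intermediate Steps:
Z(w) = -4*w
u(U) = 20*U (u(U) = (-4*(-5))*U = 20*U)
V(8, 7)*u(34) = 7*(20*34) = 7*680 = 4760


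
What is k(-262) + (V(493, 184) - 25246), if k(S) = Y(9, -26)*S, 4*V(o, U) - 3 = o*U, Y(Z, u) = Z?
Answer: -19701/4 ≈ -4925.3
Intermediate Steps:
V(o, U) = 3/4 + U*o/4 (V(o, U) = 3/4 + (o*U)/4 = 3/4 + (U*o)/4 = 3/4 + U*o/4)
k(S) = 9*S
k(-262) + (V(493, 184) - 25246) = 9*(-262) + ((3/4 + (1/4)*184*493) - 25246) = -2358 + ((3/4 + 22678) - 25246) = -2358 + (90715/4 - 25246) = -2358 - 10269/4 = -19701/4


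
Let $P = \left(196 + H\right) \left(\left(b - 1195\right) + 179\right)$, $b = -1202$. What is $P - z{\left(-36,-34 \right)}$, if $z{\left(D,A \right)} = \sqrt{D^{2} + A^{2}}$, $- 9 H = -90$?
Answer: $-456908 - 2 \sqrt{613} \approx -4.5696 \cdot 10^{5}$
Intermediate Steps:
$H = 10$ ($H = \left(- \frac{1}{9}\right) \left(-90\right) = 10$)
$P = -456908$ ($P = \left(196 + 10\right) \left(\left(-1202 - 1195\right) + 179\right) = 206 \left(-2397 + 179\right) = 206 \left(-2218\right) = -456908$)
$z{\left(D,A \right)} = \sqrt{A^{2} + D^{2}}$
$P - z{\left(-36,-34 \right)} = -456908 - \sqrt{\left(-34\right)^{2} + \left(-36\right)^{2}} = -456908 - \sqrt{1156 + 1296} = -456908 - \sqrt{2452} = -456908 - 2 \sqrt{613}$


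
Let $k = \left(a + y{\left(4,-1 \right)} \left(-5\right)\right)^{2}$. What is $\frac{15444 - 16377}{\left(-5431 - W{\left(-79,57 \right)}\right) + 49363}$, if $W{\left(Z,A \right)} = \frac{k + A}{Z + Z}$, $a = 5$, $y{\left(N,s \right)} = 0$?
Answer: $- \frac{73707}{3470669} \approx -0.021237$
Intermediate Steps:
$k = 25$ ($k = \left(5 + 0 \left(-5\right)\right)^{2} = \left(5 + 0\right)^{2} = 5^{2} = 25$)
$W{\left(Z,A \right)} = \frac{25 + A}{2 Z}$ ($W{\left(Z,A \right)} = \frac{25 + A}{Z + Z} = \frac{25 + A}{2 Z}$)
$\frac{15444 - 16377}{\left(-5431 - W{\left(-79,57 \right)}\right) + 49363} = \frac{15444 - 16377}{\left(-5431 - \frac{25 + 57}{2 \left(-79\right)}\right) + 49363} = - \frac{933}{\left(-5431 - \frac{1}{2} \left(- \frac{1}{79}\right) 82\right) + 49363} = - \frac{933}{\left(-5431 - - \frac{41}{79}\right) + 49363} = - \frac{933}{\left(-5431 + \frac{41}{79}\right) + 49363} = - \frac{933}{- \frac{429008}{79} + 49363} = - \frac{933}{\frac{3470669}{79}} = \left(-933\right) \frac{79}{3470669} = - \frac{73707}{3470669}$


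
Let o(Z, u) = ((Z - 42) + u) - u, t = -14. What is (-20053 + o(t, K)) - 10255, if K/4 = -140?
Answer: -30364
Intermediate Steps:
K = -560 (K = 4*(-140) = -560)
o(Z, u) = -42 + Z (o(Z, u) = ((-42 + Z) + u) - u = (-42 + Z + u) - u = -42 + Z)
(-20053 + o(t, K)) - 10255 = (-20053 + (-42 - 14)) - 10255 = (-20053 - 56) - 10255 = -20109 - 10255 = -30364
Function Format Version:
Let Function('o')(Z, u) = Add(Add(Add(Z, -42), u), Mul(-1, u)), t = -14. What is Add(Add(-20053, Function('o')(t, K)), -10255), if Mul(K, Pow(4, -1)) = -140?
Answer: -30364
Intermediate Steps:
K = -560 (K = Mul(4, -140) = -560)
Function('o')(Z, u) = Add(-42, Z) (Function('o')(Z, u) = Add(Add(Add(-42, Z), u), Mul(-1, u)) = Add(Add(-42, Z, u), Mul(-1, u)) = Add(-42, Z))
Add(Add(-20053, Function('o')(t, K)), -10255) = Add(Add(-20053, Add(-42, -14)), -10255) = Add(Add(-20053, -56), -10255) = Add(-20109, -10255) = -30364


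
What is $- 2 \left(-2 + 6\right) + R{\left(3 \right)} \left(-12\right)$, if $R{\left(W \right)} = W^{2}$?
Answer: $-116$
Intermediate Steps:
$- 2 \left(-2 + 6\right) + R{\left(3 \right)} \left(-12\right) = - 2 \left(-2 + 6\right) + 3^{2} \left(-12\right) = \left(-2\right) 4 + 9 \left(-12\right) = -8 - 108 = -116$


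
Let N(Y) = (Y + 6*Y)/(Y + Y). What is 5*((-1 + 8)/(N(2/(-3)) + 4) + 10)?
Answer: 164/3 ≈ 54.667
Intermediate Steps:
N(Y) = 7/2 (N(Y) = (7*Y)/((2*Y)) = (7*Y)*(1/(2*Y)) = 7/2)
5*((-1 + 8)/(N(2/(-3)) + 4) + 10) = 5*((-1 + 8)/(7/2 + 4) + 10) = 5*(7/(15/2) + 10) = 5*(7*(2/15) + 10) = 5*(14/15 + 10) = 5*(164/15) = 164/3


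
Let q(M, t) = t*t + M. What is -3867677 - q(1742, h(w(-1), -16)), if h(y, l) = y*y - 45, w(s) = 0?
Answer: -3871444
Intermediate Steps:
h(y, l) = -45 + y² (h(y, l) = y² - 45 = -45 + y²)
q(M, t) = M + t² (q(M, t) = t² + M = M + t²)
-3867677 - q(1742, h(w(-1), -16)) = -3867677 - (1742 + (-45 + 0²)²) = -3867677 - (1742 + (-45 + 0)²) = -3867677 - (1742 + (-45)²) = -3867677 - (1742 + 2025) = -3867677 - 1*3767 = -3867677 - 3767 = -3871444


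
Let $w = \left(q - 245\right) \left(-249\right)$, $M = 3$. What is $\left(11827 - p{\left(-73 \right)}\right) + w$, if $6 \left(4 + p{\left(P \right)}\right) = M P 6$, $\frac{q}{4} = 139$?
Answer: $-65389$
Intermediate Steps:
$q = 556$ ($q = 4 \cdot 139 = 556$)
$w = -77439$ ($w = \left(556 - 245\right) \left(-249\right) = 311 \left(-249\right) = -77439$)
$p{\left(P \right)} = -4 + 3 P$ ($p{\left(P \right)} = -4 + \frac{3 P 6}{6} = -4 + \frac{18 P}{6} = -4 + 3 P$)
$\left(11827 - p{\left(-73 \right)}\right) + w = \left(11827 - \left(-4 + 3 \left(-73\right)\right)\right) - 77439 = \left(11827 - \left(-4 - 219\right)\right) - 77439 = \left(11827 - -223\right) - 77439 = \left(11827 + 223\right) - 77439 = 12050 - 77439 = -65389$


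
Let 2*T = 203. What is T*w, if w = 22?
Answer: 2233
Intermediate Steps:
T = 203/2 (T = (½)*203 = 203/2 ≈ 101.50)
T*w = (203/2)*22 = 2233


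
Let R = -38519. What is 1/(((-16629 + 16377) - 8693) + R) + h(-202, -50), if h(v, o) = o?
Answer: -2373201/47464 ≈ -50.000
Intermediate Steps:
1/(((-16629 + 16377) - 8693) + R) + h(-202, -50) = 1/(((-16629 + 16377) - 8693) - 38519) - 50 = 1/((-252 - 8693) - 38519) - 50 = 1/(-8945 - 38519) - 50 = 1/(-47464) - 50 = -1/47464 - 50 = -2373201/47464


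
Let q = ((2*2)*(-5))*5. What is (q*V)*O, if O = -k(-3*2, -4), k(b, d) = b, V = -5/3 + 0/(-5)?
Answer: 1000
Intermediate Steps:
V = -5/3 (V = -5*⅓ + 0*(-⅕) = -5/3 + 0 = -5/3 ≈ -1.6667)
q = -100 (q = (4*(-5))*5 = -20*5 = -100)
O = 6 (O = -(-3)*2 = -1*(-6) = 6)
(q*V)*O = -100*(-5/3)*6 = (500/3)*6 = 1000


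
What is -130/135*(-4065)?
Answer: 35230/9 ≈ 3914.4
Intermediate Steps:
-130/135*(-4065) = -130*1/135*(-4065) = -26/27*(-4065) = 35230/9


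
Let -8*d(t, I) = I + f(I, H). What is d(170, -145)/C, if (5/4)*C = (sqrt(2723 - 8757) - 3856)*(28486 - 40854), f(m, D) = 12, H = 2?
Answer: 32053/73588462144 + 133*I*sqrt(6034)/1177415394304 ≈ 4.3557e-7 + 8.7745e-9*I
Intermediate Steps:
d(t, I) = -3/2 - I/8 (d(t, I) = -(I + 12)/8 = -(12 + I)/8 = -3/2 - I/8)
C = 190764032/5 - 49472*I*sqrt(6034)/5 (C = 4*((sqrt(2723 - 8757) - 3856)*(28486 - 40854))/5 = 4*((sqrt(-6034) - 3856)*(-12368))/5 = 4*((I*sqrt(6034) - 3856)*(-12368))/5 = 4*((-3856 + I*sqrt(6034))*(-12368))/5 = 4*(47691008 - 12368*I*sqrt(6034))/5 = 190764032/5 - 49472*I*sqrt(6034)/5 ≈ 3.8153e+7 - 7.6859e+5*I)
d(170, -145)/C = (-3/2 - 1/8*(-145))/(190764032/5 - 49472*I*sqrt(6034)/5) = (-3/2 + 145/8)/(190764032/5 - 49472*I*sqrt(6034)/5) = 133/(8*(190764032/5 - 49472*I*sqrt(6034)/5))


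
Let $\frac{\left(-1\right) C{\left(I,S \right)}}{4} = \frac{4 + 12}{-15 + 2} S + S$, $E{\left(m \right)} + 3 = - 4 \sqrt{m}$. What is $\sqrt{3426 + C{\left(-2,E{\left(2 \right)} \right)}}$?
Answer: $\frac{\sqrt{578526 - 624 \sqrt{2}}}{13} \approx 58.464$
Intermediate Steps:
$E{\left(m \right)} = -3 - 4 \sqrt{m}$
$C{\left(I,S \right)} = \frac{12 S}{13}$ ($C{\left(I,S \right)} = - 4 \left(\frac{4 + 12}{-15 + 2} S + S\right) = - 4 \left(\frac{16}{-13} S + S\right) = - 4 \left(16 \left(- \frac{1}{13}\right) S + S\right) = - 4 \left(- \frac{16 S}{13} + S\right) = - 4 \left(- \frac{3 S}{13}\right) = \frac{12 S}{13}$)
$\sqrt{3426 + C{\left(-2,E{\left(2 \right)} \right)}} = \sqrt{3426 + \frac{12 \left(-3 - 4 \sqrt{2}\right)}{13}} = \sqrt{3426 - \left(\frac{36}{13} + \frac{48 \sqrt{2}}{13}\right)} = \sqrt{\frac{44502}{13} - \frac{48 \sqrt{2}}{13}}$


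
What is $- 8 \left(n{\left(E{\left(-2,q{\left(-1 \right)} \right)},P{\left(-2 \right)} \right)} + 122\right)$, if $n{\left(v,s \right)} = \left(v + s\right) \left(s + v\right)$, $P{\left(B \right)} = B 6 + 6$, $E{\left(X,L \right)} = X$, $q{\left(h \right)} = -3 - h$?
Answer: $-1488$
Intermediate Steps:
$P{\left(B \right)} = 6 + 6 B$ ($P{\left(B \right)} = 6 B + 6 = 6 + 6 B$)
$n{\left(v,s \right)} = \left(s + v\right)^{2}$ ($n{\left(v,s \right)} = \left(s + v\right) \left(s + v\right) = \left(s + v\right)^{2}$)
$- 8 \left(n{\left(E{\left(-2,q{\left(-1 \right)} \right)},P{\left(-2 \right)} \right)} + 122\right) = - 8 \left(\left(\left(6 + 6 \left(-2\right)\right) - 2\right)^{2} + 122\right) = - 8 \left(\left(\left(6 - 12\right) - 2\right)^{2} + 122\right) = - 8 \left(\left(-6 - 2\right)^{2} + 122\right) = - 8 \left(\left(-8\right)^{2} + 122\right) = - 8 \left(64 + 122\right) = \left(-8\right) 186 = -1488$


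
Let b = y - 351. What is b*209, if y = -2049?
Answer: -501600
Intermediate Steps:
b = -2400 (b = -2049 - 351 = -2400)
b*209 = -2400*209 = -501600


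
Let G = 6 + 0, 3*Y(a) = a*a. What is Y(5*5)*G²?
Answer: 7500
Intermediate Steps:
Y(a) = a²/3 (Y(a) = (a*a)/3 = a²/3)
G = 6
Y(5*5)*G² = ((5*5)²/3)*6² = ((⅓)*25²)*36 = ((⅓)*625)*36 = (625/3)*36 = 7500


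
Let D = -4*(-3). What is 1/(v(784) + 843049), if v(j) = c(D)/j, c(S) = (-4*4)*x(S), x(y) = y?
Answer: 49/41309389 ≈ 1.1862e-6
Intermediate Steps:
D = 12
c(S) = -16*S (c(S) = (-4*4)*S = -16*S)
v(j) = -192/j (v(j) = (-16*12)/j = -192/j)
1/(v(784) + 843049) = 1/(-192/784 + 843049) = 1/(-192*1/784 + 843049) = 1/(-12/49 + 843049) = 1/(41309389/49) = 49/41309389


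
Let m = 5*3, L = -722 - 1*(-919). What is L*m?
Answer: 2955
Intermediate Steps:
L = 197 (L = -722 + 919 = 197)
m = 15
L*m = 197*15 = 2955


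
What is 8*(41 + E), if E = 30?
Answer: 568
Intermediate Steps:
8*(41 + E) = 8*(41 + 30) = 8*71 = 568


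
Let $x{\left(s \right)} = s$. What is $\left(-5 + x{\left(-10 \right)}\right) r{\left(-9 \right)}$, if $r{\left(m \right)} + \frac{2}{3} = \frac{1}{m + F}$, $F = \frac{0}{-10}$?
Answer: $\frac{35}{3} \approx 11.667$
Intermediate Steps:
$F = 0$ ($F = 0 \left(- \frac{1}{10}\right) = 0$)
$r{\left(m \right)} = - \frac{2}{3} + \frac{1}{m}$ ($r{\left(m \right)} = - \frac{2}{3} + \frac{1}{m + 0} = - \frac{2}{3} + \frac{1}{m}$)
$\left(-5 + x{\left(-10 \right)}\right) r{\left(-9 \right)} = \left(-5 - 10\right) \left(- \frac{2}{3} + \frac{1}{-9}\right) = - 15 \left(- \frac{2}{3} - \frac{1}{9}\right) = \left(-15\right) \left(- \frac{7}{9}\right) = \frac{35}{3}$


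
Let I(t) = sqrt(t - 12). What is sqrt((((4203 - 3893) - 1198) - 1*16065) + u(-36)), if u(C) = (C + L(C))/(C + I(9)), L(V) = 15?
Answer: sqrt(3)*sqrt((203429 - 5651*I*sqrt(3))/(-36 + I*sqrt(3))) ≈ 0.00010753 + 130.2*I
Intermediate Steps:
I(t) = sqrt(-12 + t)
u(C) = (15 + C)/(C + I*sqrt(3)) (u(C) = (C + 15)/(C + sqrt(-12 + 9)) = (15 + C)/(C + sqrt(-3)) = (15 + C)/(C + I*sqrt(3)))
sqrt((((4203 - 3893) - 1198) - 1*16065) + u(-36)) = sqrt((((4203 - 3893) - 1198) - 1*16065) + (15 - 36)/(-36 + I*sqrt(3))) = sqrt(((310 - 1198) - 16065) - 21/(-36 + I*sqrt(3))) = sqrt((-888 - 16065) - 21/(-36 + I*sqrt(3))) = sqrt(-16953 - 21/(-36 + I*sqrt(3)))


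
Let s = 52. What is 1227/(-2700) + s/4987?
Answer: -1992883/4488300 ≈ -0.44402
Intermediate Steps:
1227/(-2700) + s/4987 = 1227/(-2700) + 52/4987 = 1227*(-1/2700) + 52*(1/4987) = -409/900 + 52/4987 = -1992883/4488300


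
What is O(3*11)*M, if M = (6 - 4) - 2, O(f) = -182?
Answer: 0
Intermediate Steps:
M = 0 (M = 2 - 2 = 0)
O(3*11)*M = -182*0 = 0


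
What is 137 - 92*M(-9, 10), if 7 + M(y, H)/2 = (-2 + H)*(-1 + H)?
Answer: -11823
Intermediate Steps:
M(y, H) = -14 + 2*(-1 + H)*(-2 + H) (M(y, H) = -14 + 2*((-2 + H)*(-1 + H)) = -14 + 2*((-1 + H)*(-2 + H)) = -14 + 2*(-1 + H)*(-2 + H))
137 - 92*M(-9, 10) = 137 - 92*(-10 - 6*10 + 2*10**2) = 137 - 92*(-10 - 60 + 2*100) = 137 - 92*(-10 - 60 + 200) = 137 - 92*130 = 137 - 11960 = -11823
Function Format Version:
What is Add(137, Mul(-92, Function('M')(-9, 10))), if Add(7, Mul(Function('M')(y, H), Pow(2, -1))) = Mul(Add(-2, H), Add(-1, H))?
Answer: -11823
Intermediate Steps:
Function('M')(y, H) = Add(-14, Mul(2, Add(-1, H), Add(-2, H))) (Function('M')(y, H) = Add(-14, Mul(2, Mul(Add(-2, H), Add(-1, H)))) = Add(-14, Mul(2, Mul(Add(-1, H), Add(-2, H)))) = Add(-14, Mul(2, Add(-1, H), Add(-2, H))))
Add(137, Mul(-92, Function('M')(-9, 10))) = Add(137, Mul(-92, Add(-10, Mul(-6, 10), Mul(2, Pow(10, 2))))) = Add(137, Mul(-92, Add(-10, -60, Mul(2, 100)))) = Add(137, Mul(-92, Add(-10, -60, 200))) = Add(137, Mul(-92, 130)) = Add(137, -11960) = -11823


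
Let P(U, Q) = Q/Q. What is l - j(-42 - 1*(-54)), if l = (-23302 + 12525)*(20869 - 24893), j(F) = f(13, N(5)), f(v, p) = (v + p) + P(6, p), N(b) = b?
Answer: 43366629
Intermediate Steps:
P(U, Q) = 1
f(v, p) = 1 + p + v (f(v, p) = (v + p) + 1 = (p + v) + 1 = 1 + p + v)
j(F) = 19 (j(F) = 1 + 5 + 13 = 19)
l = 43366648 (l = -10777*(-4024) = 43366648)
l - j(-42 - 1*(-54)) = 43366648 - 1*19 = 43366648 - 19 = 43366629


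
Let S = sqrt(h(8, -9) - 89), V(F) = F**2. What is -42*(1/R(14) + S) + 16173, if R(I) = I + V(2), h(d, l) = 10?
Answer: 48512/3 - 42*I*sqrt(79) ≈ 16171.0 - 373.3*I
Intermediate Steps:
S = I*sqrt(79) (S = sqrt(10 - 89) = sqrt(-79) = I*sqrt(79) ≈ 8.8882*I)
R(I) = 4 + I (R(I) = I + 2**2 = I + 4 = 4 + I)
-42*(1/R(14) + S) + 16173 = -42*(1/(4 + 14) + I*sqrt(79)) + 16173 = -42*(1/18 + I*sqrt(79)) + 16173 = (-7/3 - 42*I*sqrt(79)) + 16173 = 48512/3 - 42*I*sqrt(79)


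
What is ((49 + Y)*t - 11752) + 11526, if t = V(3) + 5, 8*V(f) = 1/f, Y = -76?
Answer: -2897/8 ≈ -362.13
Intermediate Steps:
V(f) = 1/(8*f)
t = 121/24 (t = (⅛)/3 + 5 = (⅛)*(⅓) + 5 = 1/24 + 5 = 121/24 ≈ 5.0417)
((49 + Y)*t - 11752) + 11526 = ((49 - 76)*(121/24) - 11752) + 11526 = (-27*121/24 - 11752) + 11526 = (-1089/8 - 11752) + 11526 = -95105/8 + 11526 = -2897/8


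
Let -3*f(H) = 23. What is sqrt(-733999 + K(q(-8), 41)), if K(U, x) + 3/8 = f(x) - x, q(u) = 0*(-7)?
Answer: I*sqrt(105702918)/12 ≈ 856.77*I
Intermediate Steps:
f(H) = -23/3 (f(H) = -1/3*23 = -23/3)
q(u) = 0
K(U, x) = -193/24 - x (K(U, x) = -3/8 + (-23/3 - x) = -193/24 - x)
sqrt(-733999 + K(q(-8), 41)) = sqrt(-733999 + (-193/24 - 1*41)) = sqrt(-733999 + (-193/24 - 41)) = sqrt(-733999 - 1177/24) = sqrt(-17617153/24) = I*sqrt(105702918)/12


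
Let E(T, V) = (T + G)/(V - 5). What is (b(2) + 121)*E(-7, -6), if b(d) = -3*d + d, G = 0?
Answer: 819/11 ≈ 74.455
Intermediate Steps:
b(d) = -2*d
E(T, V) = T/(-5 + V) (E(T, V) = (T + 0)/(V - 5) = T/(-5 + V))
(b(2) + 121)*E(-7, -6) = (-2*2 + 121)*(-7/(-5 - 6)) = (-4 + 121)*(-7/(-11)) = 117*(-7*(-1/11)) = 117*(7/11) = 819/11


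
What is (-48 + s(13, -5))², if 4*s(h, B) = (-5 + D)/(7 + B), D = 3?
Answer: 37249/16 ≈ 2328.1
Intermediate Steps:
s(h, B) = -1/(2*(7 + B)) (s(h, B) = ((-5 + 3)/(7 + B))/4 = (-2/(7 + B))/4 = -1/(2*(7 + B)))
(-48 + s(13, -5))² = (-48 - 1/(14 + 2*(-5)))² = (-48 - 1/(14 - 10))² = (-48 - 1/4)² = (-48 - 1*¼)² = (-48 - ¼)² = (-193/4)² = 37249/16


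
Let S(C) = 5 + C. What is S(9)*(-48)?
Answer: -672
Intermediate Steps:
S(9)*(-48) = (5 + 9)*(-48) = 14*(-48) = -672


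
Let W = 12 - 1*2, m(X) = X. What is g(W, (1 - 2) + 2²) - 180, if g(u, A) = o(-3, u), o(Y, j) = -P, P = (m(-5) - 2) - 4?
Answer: -169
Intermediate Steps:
W = 10 (W = 12 - 2 = 10)
P = -11 (P = (-5 - 2) - 4 = -7 - 4 = -11)
o(Y, j) = 11 (o(Y, j) = -1*(-11) = 11)
g(u, A) = 11
g(W, (1 - 2) + 2²) - 180 = 11 - 180 = -169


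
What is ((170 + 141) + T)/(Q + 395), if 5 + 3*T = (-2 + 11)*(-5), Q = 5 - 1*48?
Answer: 883/1056 ≈ 0.83617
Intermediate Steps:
Q = -43 (Q = 5 - 48 = -43)
T = -50/3 (T = -5/3 + ((-2 + 11)*(-5))/3 = -5/3 + (9*(-5))/3 = -5/3 + (1/3)*(-45) = -5/3 - 15 = -50/3 ≈ -16.667)
((170 + 141) + T)/(Q + 395) = ((170 + 141) - 50/3)/(-43 + 395) = (311 - 50/3)/352 = (883/3)*(1/352) = 883/1056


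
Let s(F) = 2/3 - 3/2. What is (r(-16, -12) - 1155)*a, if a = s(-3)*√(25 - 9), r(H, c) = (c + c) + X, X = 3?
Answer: 3920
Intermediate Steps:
s(F) = -⅚ (s(F) = 2*(⅓) - 3*½ = ⅔ - 3/2 = -⅚)
r(H, c) = 3 + 2*c (r(H, c) = (c + c) + 3 = 2*c + 3 = 3 + 2*c)
a = -10/3 (a = -5*√(25 - 9)/6 = -5*√16/6 = -⅚*4 = -10/3 ≈ -3.3333)
(r(-16, -12) - 1155)*a = ((3 + 2*(-12)) - 1155)*(-10/3) = ((3 - 24) - 1155)*(-10/3) = (-21 - 1155)*(-10/3) = -1176*(-10/3) = 3920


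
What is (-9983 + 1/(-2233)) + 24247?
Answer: 31851511/2233 ≈ 14264.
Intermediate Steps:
(-9983 + 1/(-2233)) + 24247 = (-9983 - 1/2233) + 24247 = -22292040/2233 + 24247 = 31851511/2233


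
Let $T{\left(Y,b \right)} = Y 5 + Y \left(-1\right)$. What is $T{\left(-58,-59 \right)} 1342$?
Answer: $-311344$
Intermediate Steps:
$T{\left(Y,b \right)} = 4 Y$ ($T{\left(Y,b \right)} = 5 Y - Y = 4 Y$)
$T{\left(-58,-59 \right)} 1342 = 4 \left(-58\right) 1342 = \left(-232\right) 1342 = -311344$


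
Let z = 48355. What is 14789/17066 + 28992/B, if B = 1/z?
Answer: 1040215855363/742 ≈ 1.4019e+9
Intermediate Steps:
B = 1/48355 ≈ 2.0680e-5
14789/17066 + 28992/B = 14789/17066 + 28992/(1/48355) = 14789*(1/17066) + 28992*48355 = 643/742 + 1401908160 = 1040215855363/742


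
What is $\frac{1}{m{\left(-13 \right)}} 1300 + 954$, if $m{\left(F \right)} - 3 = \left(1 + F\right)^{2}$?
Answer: $\frac{141538}{147} \approx 962.84$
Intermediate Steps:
$m{\left(F \right)} = 3 + \left(1 + F\right)^{2}$
$\frac{1}{m{\left(-13 \right)}} 1300 + 954 = \frac{1}{3 + \left(1 - 13\right)^{2}} \cdot 1300 + 954 = \frac{1}{3 + \left(-12\right)^{2}} \cdot 1300 + 954 = \frac{1}{3 + 144} \cdot 1300 + 954 = \frac{1}{147} \cdot 1300 + 954 = \frac{1300}{147} + 954 = \frac{141538}{147}$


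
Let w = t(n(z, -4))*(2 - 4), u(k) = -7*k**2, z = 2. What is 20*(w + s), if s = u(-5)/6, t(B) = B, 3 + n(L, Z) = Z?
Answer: -910/3 ≈ -303.33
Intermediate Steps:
n(L, Z) = -3 + Z
w = 14 (w = (-3 - 4)*(2 - 4) = -7*(-2) = 14)
s = -175/6 (s = -7*(-5)**2/6 = -7*25*(1/6) = -175*1/6 = -175/6 ≈ -29.167)
20*(w + s) = 20*(14 - 175/6) = 20*(-91/6) = -910/3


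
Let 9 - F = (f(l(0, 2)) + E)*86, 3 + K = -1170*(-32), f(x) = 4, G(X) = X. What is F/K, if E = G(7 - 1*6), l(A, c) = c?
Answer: -421/37437 ≈ -0.011246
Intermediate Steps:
E = 1 (E = 7 - 1*6 = 7 - 6 = 1)
K = 37437 (K = -3 - 1170*(-32) = -3 + 37440 = 37437)
F = -421 (F = 9 - (4 + 1)*86 = 9 - 5*86 = 9 - 1*430 = 9 - 430 = -421)
F/K = -421/37437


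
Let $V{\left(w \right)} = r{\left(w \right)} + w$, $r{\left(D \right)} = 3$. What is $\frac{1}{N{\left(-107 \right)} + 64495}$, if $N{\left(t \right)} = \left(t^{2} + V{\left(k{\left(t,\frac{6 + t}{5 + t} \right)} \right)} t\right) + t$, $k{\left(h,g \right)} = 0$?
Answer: $\frac{1}{75516} \approx 1.3242 \cdot 10^{-5}$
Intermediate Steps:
$V{\left(w \right)} = 3 + w$
$N{\left(t \right)} = t^{2} + 4 t$ ($N{\left(t \right)} = \left(t^{2} + \left(3 + 0\right) t\right) + t = \left(t^{2} + 3 t\right) + t = t^{2} + 4 t$)
$\frac{1}{N{\left(-107 \right)} + 64495} = \frac{1}{- 107 \left(4 - 107\right) + 64495} = \frac{1}{\left(-107\right) \left(-103\right) + 64495} = \frac{1}{11021 + 64495} = \frac{1}{75516}$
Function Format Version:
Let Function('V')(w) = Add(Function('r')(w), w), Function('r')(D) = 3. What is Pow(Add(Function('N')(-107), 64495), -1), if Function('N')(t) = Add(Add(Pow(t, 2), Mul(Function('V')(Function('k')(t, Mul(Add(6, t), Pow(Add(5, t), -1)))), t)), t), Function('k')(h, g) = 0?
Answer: Rational(1, 75516) ≈ 1.3242e-5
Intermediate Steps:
Function('V')(w) = Add(3, w)
Function('N')(t) = Add(Pow(t, 2), Mul(4, t)) (Function('N')(t) = Add(Add(Pow(t, 2), Mul(Add(3, 0), t)), t) = Add(Add(Pow(t, 2), Mul(3, t)), t) = Add(Pow(t, 2), Mul(4, t)))
Pow(Add(Function('N')(-107), 64495), -1) = Pow(Add(Mul(-107, Add(4, -107)), 64495), -1) = Pow(Add(Mul(-107, -103), 64495), -1) = Pow(Add(11021, 64495), -1) = Pow(75516, -1) = Rational(1, 75516)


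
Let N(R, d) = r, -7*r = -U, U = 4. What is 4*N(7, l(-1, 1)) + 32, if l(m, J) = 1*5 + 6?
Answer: 240/7 ≈ 34.286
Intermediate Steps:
l(m, J) = 11 (l(m, J) = 5 + 6 = 11)
r = 4/7 (r = -(-1)*4/7 = -⅐*(-4) = 4/7 ≈ 0.57143)
N(R, d) = 4/7
4*N(7, l(-1, 1)) + 32 = 4*(4/7) + 32 = 16/7 + 32 = 240/7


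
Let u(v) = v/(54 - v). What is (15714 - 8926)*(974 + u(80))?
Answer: 85678136/13 ≈ 6.5906e+6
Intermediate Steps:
(15714 - 8926)*(974 + u(80)) = (15714 - 8926)*(974 - 1*80/(-54 + 80)) = 6788*(974 - 1*80/26) = 6788*(974 - 1*80*1/26) = 6788*(974 - 40/13) = 6788*(12622/13) = 85678136/13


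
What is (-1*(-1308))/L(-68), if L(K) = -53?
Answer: -1308/53 ≈ -24.679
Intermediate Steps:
(-1*(-1308))/L(-68) = -1*(-1308)/(-53) = 1308*(-1/53) = -1308/53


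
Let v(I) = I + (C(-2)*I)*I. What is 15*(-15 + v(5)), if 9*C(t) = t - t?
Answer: -150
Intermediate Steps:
C(t) = 0 (C(t) = (t - t)/9 = (1/9)*0 = 0)
v(I) = I (v(I) = I + (0*I)*I = I + 0*I = I + 0 = I)
15*(-15 + v(5)) = 15*(-15 + 5) = 15*(-10) = -150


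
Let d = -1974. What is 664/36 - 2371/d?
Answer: 116341/5922 ≈ 19.646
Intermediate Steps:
664/36 - 2371/d = 664/36 - 2371/(-1974) = 664*(1/36) - 2371*(-1/1974) = 166/9 + 2371/1974 = 116341/5922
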